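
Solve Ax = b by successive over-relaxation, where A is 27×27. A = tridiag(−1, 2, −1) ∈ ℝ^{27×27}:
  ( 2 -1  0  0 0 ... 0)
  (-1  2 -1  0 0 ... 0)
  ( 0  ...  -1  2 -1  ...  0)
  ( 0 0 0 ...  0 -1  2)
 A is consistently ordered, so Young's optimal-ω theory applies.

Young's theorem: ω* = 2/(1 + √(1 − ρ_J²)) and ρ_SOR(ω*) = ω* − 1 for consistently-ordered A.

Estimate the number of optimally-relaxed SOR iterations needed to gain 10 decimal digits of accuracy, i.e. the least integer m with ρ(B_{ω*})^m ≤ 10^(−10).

n=27: λ(B_J) = 1 − λ(A)/2 = cos(kπ/28); k=1 gives ρ_J = 0.9937122.
√(1−ρ_J²) simplifies to sin(π/28) = 0.1119645.
[ω*] 2 ÷ (1 + 0.1119645) = 2 ÷ 1.1119645 = 1.7986186.
ρ(B_{ω*}) = ω*−1 = 0.7986186
For 10 digits: m = 10·ln10 / (−ln 0.7986186) = 23.0259/0.224872 = 102.396; round up → m = 103.

m = 103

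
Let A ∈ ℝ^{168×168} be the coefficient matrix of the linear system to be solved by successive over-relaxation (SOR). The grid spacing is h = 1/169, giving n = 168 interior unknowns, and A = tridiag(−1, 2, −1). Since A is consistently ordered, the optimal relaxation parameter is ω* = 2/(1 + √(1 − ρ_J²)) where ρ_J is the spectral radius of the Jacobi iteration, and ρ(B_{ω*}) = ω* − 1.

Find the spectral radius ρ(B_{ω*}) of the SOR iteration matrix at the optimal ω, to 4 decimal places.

With n=168, ρ(Jacobi) = cos(π/169) = 0.9998.
√(1−ρ_J²) = |sin(π/169)| = 0.01859
ω* = 2/(1+0.01859) = 1.9635
and ρ(B_{ω*}) = 1.9635 − 1 = 0.9635.

ρ_SOR = 0.9635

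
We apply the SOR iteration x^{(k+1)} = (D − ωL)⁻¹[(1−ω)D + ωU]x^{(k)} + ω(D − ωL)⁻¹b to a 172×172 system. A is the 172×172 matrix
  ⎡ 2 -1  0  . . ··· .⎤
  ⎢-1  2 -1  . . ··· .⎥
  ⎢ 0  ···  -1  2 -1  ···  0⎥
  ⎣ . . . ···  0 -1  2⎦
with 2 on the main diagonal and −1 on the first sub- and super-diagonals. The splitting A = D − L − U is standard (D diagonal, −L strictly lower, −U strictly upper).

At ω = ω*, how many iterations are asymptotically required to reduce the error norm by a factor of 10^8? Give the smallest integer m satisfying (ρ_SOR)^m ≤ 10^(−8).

m = 508

n=172: λ(B_J) = 1 − λ(A)/2 = cos(kπ/173); k=1 gives ρ_J = 0.9998351.
√(1−ρ_J²) simplifies to sin(π/173) = 0.0181585.
So ω* = 2/1.0181585 = 1.9643307 (Young).
and ρ(B_{ω*}) = 1.9643307 − 1 = 0.9643307.
ρ_SOR^m ≤ 10^(−8) ⇔ m ≥ 8·ln10/(−ln 0.9643307) = 18.4207/0.036321 = 507.164; m = ⌈507.164⌉ = 508.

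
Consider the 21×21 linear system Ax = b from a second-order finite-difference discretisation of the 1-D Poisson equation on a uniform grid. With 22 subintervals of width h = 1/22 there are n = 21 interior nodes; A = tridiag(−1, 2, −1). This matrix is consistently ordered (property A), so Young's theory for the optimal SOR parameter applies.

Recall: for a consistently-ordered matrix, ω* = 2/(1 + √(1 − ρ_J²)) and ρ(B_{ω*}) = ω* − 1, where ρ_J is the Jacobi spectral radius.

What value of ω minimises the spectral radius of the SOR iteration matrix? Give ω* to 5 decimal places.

ω* = 1.75083

ρ_J = max_k |cos(kπ/22)| = cos(π/22) = 0.98982
1 − cos²(π/22) = sin²(π/22) ⇒ √(1−ρ_J²) = sin(π/22) = 0.142315.
ω* = 2/(1 + 0.142315) = 2/1.142315 = 1.75083.
Hence ρ(B_{ω*}) = 1.75083 − 1 = 0.75083.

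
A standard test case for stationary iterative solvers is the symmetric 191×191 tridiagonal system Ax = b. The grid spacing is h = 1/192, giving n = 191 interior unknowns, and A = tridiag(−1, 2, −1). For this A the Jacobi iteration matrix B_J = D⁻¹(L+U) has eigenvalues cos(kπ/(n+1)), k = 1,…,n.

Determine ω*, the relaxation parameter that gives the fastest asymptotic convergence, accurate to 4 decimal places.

ρ_J = max_k |cos(kπ/192)| = cos(π/192) = 0.9999
√(1−ρ_J²) simplifies to sin(π/192) = 0.01636.
ω* = 2/(1 + 0.01636) = 2/1.01636 = 1.9678.
ρ_SOR = ω* − 1 ≈ 0.9678.

ω* = 1.9678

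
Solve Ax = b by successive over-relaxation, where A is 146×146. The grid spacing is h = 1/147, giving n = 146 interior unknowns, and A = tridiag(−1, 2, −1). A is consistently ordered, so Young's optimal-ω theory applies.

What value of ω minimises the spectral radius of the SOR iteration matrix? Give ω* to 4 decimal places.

[ρ_J] n=146: ρ(B_J) = cos(π/(n+1)) = cos(π/147) = 0.9998.
root = sin(π/147) = 0.02137  (since 1−cos² = sin²).
[ω*] 2 ÷ (1 + 0.02137) = 2 ÷ 1.02137 = 1.9582.
ρ_SOR = ω* − 1 ≈ 0.9582.

ω* = 1.9582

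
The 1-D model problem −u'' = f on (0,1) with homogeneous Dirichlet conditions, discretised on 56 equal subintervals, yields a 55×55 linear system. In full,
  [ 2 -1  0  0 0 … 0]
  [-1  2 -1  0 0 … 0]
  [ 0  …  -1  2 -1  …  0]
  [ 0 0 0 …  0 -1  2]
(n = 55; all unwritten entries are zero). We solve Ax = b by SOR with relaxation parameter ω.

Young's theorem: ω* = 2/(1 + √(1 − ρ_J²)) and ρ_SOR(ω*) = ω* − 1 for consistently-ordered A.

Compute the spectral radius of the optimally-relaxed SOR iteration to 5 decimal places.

n=55: λ(B_J) = 1 − λ(A)/2 = cos(kπ/56); k=1 gives ρ_J = 0.99843.
√(1 − cos²(π/56)) = sin(π/56) ≈ 0.056070.
Young: ω* = 2/(1+√(1−ρ_J²)) = 2/(1+0.056070) = 2/1.056070 = 1.89381.
ρ_SOR = ω* − 1 ≈ 0.89381.

ρ_SOR = 0.89381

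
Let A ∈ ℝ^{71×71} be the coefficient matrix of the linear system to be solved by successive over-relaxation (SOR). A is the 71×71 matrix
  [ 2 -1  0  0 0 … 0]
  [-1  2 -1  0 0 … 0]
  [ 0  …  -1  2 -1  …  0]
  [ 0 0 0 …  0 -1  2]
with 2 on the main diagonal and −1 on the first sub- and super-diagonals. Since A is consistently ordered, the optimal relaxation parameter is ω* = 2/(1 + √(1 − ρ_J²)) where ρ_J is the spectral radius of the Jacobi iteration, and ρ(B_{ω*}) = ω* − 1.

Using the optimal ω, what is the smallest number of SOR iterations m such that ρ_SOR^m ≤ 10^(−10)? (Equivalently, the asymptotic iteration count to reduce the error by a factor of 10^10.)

m = 264

ρ_J = max_k |cos(kπ/72)| = cos(π/72) = 0.9990482
√(1−ρ_J²) simplifies to sin(π/72) = 0.0436194.
ω* = 2 / (1 + 0.0436194) = 2 / 1.0436194 ≈ 1.9164075.
ρ_SOR = ω* − 1 = 1.9164075 − 1 = 0.9164075.
(0.9164075)^m ≤ 10^{−10}  ⇒  m·ln(0.9164075) ≤ −10·ln10  ⇒  m ≥ 263.774  ⇒  m = 264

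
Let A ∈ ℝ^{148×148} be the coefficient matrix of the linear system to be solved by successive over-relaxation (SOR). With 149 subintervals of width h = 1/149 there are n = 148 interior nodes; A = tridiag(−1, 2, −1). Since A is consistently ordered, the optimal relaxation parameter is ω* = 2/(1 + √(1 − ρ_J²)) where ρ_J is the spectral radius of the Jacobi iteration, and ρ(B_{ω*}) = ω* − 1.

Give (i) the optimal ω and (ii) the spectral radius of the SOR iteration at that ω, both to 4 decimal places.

[ρ_J] n=148: ρ(B_J) = cos(π/(n+1)) = cos(π/149) = 0.9998.
√(1−ρ_J²) simplifies to sin(π/149) = 0.02108.
Then 2/(1+√(1−ρ_J²)) = 2/(1+0.02108); ω* = 2/1.02108 = 1.9587.
Hence ρ(B_{ω*}) = 1.9587 − 1 = 0.9587.

ω* = 1.9587, ρ_SOR = 0.9587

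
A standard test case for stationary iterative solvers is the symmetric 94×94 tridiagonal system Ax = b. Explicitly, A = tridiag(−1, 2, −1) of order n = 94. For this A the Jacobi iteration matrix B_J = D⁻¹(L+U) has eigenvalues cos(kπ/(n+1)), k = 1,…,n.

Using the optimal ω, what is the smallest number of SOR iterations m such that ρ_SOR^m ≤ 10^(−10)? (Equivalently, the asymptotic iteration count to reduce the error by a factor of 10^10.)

With n=94, ρ(Jacobi) = cos(π/95) = 0.9994533.
root = sin(π/95) = 0.0330634  (since 1−cos² = sin²).
ω* = 2 / (1 + 0.0330634) = 2 / 1.0330634 ≈ 1.9359896.
ρ(B_{ω*}) = ω*−1 = 0.9359896
For 10 digits: m = 10·ln10 / (−ln 0.9359896) = 23.0259/0.0661509 = 348.081; round up → m = 349.

m = 349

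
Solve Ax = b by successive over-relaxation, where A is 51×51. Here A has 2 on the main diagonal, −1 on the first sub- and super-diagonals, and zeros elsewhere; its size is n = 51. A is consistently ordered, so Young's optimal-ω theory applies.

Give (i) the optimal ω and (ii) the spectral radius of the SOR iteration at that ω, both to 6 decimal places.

With n=51, ρ(Jacobi) = cos(π/52) = 0.998176.
√(1−ρ_J²) simplifies to sin(π/52) = 0.0603785.
ω* = 2/(1 + 0.0603785) = 2/1.0603785 = 1.886119.
At ω = 1.886119 every |λ(B_ω)| = ω−1, so ρ_SOR = 0.886119.

ω* = 1.886119, ρ_SOR = 0.886119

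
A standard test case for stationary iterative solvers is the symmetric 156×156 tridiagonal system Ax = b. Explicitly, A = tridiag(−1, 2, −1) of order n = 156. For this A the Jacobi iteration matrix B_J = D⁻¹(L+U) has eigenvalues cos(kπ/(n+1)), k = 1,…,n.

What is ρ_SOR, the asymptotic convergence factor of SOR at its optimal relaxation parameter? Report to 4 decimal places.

½·tridiag(1,0,1) at n=156: λ_k = cos(kπ/157); max |λ| at k=1 ⇒ ρ_J = cos(π/157) ≈ 0.9998.
1 − cos²(π/157) = sin²(π/157) ⇒ √(1−ρ_J²) = sin(π/157) = 0.02001.
ω* = 2/(1+0.02001) = 1.9608
ρ_SOR = ω* − 1 ≈ 0.9608.

ρ_SOR = 0.9608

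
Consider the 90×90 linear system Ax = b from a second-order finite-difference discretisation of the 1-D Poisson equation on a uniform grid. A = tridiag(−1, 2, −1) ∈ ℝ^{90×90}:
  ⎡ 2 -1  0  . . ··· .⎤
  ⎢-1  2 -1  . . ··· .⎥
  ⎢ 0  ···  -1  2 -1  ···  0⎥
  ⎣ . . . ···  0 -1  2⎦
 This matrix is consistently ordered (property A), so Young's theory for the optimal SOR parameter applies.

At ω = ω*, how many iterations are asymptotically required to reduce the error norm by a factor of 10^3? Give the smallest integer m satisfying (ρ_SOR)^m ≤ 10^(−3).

m = 101

B_J for the 90×90 system has eigenvalues cos(kπ/91); ρ_J = cos(π/91) = 0.9994041.
root = sin(π/91) = 0.0345161  (since 1−cos² = sin²).
ω* = 2/(1+0.0345161) = 1.9332710
ρ(B_{ω*}) = ω*−1 = 0.9332710
For 3 digits: m = 3·ln10 / (−ln 0.9332710) = 6.90776/0.0690597 = 100.026; round up → m = 101.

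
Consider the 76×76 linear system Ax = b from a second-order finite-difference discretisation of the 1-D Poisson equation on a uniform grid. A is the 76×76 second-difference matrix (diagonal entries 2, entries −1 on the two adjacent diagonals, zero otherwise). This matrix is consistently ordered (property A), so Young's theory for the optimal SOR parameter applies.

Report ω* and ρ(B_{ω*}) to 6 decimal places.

ω* = 1.921620, ρ_SOR = 0.921620

B_J for the 76×76 system has eigenvalues cos(kπ/77); ρ_J = cos(π/77) = 0.999168.
1 − cos²(π/77) = sin²(π/77) ⇒ √(1−ρ_J²) = sin(π/77) = 0.0407886.
Then 2/(1+√(1−ρ_J²)) = 2/(1+0.0407886); ω* = 2/1.0407886 = 1.921620.
ρ_SOR = ω* − 1 = 1.921620 − 1 = 0.921620.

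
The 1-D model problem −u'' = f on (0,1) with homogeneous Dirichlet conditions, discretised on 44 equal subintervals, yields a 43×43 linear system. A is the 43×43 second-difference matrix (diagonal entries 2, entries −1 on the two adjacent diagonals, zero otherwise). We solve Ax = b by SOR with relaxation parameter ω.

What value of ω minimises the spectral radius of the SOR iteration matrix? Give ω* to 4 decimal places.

ω* = 1.8668

[ρ_J] n=43: ρ(B_J) = cos(π/(n+1)) = cos(π/44) = 0.9975.
1 − cos²(π/44) = sin²(π/44) ⇒ √(1−ρ_J²) = sin(π/44) = 0.07134.
ω* = 2 / (1 + 0.07134) = 2 / 1.07134 ≈ 1.8668.
ρ_SOR = ω* − 1 ≈ 0.8668.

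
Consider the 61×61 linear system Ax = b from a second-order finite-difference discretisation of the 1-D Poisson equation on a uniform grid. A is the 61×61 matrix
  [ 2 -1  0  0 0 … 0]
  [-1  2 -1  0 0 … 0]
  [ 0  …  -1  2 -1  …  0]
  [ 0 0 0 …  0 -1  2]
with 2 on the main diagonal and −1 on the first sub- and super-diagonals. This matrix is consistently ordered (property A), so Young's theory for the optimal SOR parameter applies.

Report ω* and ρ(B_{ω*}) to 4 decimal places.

ω* = 1.9036, ρ_SOR = 0.9036

spectrum of D⁻¹(L+U) = {cos(kπ/62) : 1≤k≤61}; ρ_J = cos(π/62) = 0.9987.
root = sin(π/62) = 0.05065  (since 1−cos² = sin²).
So ω* = 2/1.05065 = 1.9036 (Young).
At ω = 1.9036 every |λ(B_ω)| = ω−1, so ρ_SOR = 0.9036.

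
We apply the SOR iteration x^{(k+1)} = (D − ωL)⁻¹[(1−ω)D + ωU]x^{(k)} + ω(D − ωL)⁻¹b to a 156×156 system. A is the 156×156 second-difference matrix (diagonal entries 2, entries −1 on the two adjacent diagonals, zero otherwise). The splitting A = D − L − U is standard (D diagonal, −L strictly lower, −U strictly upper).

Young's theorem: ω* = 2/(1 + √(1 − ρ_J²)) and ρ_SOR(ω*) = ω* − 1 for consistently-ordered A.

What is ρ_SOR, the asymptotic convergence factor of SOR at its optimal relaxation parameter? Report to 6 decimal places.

n=156: λ(B_J) = 1 − λ(A)/2 = cos(kπ/157); k=1 gives ρ_J = 0.999800.
√(1−ρ_J²) simplifies to sin(π/157) = 0.0200088.
ω* = 2/(1 + 0.0200088) = 2/1.0200088 = 1.960767.
and ρ(B_{ω*}) = 1.960767 − 1 = 0.960767.

ρ_SOR = 0.960767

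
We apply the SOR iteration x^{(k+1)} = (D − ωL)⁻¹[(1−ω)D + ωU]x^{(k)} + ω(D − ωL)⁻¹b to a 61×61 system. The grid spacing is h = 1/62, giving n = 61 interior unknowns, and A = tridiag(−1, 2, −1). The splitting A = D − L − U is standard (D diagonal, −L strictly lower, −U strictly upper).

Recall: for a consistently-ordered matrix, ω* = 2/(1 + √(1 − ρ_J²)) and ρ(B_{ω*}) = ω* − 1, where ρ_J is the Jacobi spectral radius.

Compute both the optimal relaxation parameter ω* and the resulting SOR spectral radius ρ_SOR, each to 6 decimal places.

½·tridiag(1,0,1) at n=61: λ_k = cos(kπ/62); max |λ| at k=1 ⇒ ρ_J = cos(π/62) ≈ 0.998717.
1 − cos²(π/62) = sin²(π/62) ⇒ √(1−ρ_J²) = sin(π/62) = 0.0506492.
So ω* = 2/1.0506492 = 1.903585 (Young).
ρ_SOR = ω* − 1 ≈ 0.903585.

ω* = 1.903585, ρ_SOR = 0.903585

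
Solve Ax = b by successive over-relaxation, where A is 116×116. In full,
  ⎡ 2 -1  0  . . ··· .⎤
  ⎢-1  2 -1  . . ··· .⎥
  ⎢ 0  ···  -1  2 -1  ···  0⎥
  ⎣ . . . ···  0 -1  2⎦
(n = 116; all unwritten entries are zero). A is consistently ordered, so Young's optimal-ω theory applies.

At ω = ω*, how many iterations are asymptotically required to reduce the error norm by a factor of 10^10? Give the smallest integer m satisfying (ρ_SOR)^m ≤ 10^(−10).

ρ_J = max_k |cos(kπ/117)| = cos(π/117) = 0.9996395
√(1 − cos²(π/117)) = sin(π/117) ≈ 0.0268480.
ω* = 2/(1 + 0.0268480) = 2/1.0268480 = 1.9477079.
At ω = 1.9477079 every |λ(B_ω)| = ω−1, so ρ_SOR = 0.9477079.
10·ln10 = 23.0259; −ln(0.9477079) = 0.0537089; m = ⌈23.0259/0.0537089⌉ = ⌈428.717⌉ = 429.

m = 429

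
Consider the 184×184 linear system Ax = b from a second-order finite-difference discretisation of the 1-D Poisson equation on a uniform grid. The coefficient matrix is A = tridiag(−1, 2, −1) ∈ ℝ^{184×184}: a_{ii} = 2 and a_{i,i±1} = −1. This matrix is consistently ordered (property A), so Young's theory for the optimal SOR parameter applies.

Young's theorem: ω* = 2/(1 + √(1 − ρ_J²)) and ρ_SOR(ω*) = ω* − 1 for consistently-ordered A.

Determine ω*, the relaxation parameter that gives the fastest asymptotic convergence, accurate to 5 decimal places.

[ρ_J] n=184: ρ(B_J) = cos(π/(n+1)) = cos(π/185) = 0.99986.
root = sin(π/185) = 0.016981  (since 1−cos² = sin²).
[ω*] 2 ÷ (1 + 0.016981) = 2 ÷ 1.016981 = 1.96661.
[ρ_SOR] ω* − 1 = 0.96661.

ω* = 1.96661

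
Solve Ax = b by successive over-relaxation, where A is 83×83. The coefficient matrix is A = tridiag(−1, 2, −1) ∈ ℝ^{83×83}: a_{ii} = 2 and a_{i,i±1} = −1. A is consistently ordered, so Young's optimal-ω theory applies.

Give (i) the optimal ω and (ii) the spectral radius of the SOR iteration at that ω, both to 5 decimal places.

ω* = 1.92791, ρ_SOR = 0.92791

B_J for the 83×83 system has eigenvalues cos(kπ/84); ρ_J = cos(π/84) = 0.99930.
1 − cos²(π/84) = sin²(π/84) ⇒ √(1−ρ_J²) = sin(π/84) = 0.037391.
ω* = 2 / (1 + 0.037391) = 2 / 1.037391 ≈ 1.92791.
ρ_SOR = ω* − 1 ≈ 0.92791.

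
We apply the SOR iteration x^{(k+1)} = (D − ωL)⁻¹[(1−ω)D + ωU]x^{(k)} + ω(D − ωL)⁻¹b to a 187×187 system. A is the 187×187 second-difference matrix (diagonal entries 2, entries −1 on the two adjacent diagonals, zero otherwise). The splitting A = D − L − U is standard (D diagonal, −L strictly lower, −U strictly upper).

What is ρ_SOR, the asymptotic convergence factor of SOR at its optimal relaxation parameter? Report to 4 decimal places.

[ρ_J] n=187: ρ(B_J) = cos(π/(n+1)) = cos(π/188) = 0.9999.
√(1−ρ_J²) simplifies to sin(π/188) = 0.01671.
[ω*] 2 ÷ (1 + 0.01671) = 2 ÷ 1.01671 = 1.9671.
At ω = 1.9671 every |λ(B_ω)| = ω−1, so ρ_SOR = 0.9671.

ρ_SOR = 0.9671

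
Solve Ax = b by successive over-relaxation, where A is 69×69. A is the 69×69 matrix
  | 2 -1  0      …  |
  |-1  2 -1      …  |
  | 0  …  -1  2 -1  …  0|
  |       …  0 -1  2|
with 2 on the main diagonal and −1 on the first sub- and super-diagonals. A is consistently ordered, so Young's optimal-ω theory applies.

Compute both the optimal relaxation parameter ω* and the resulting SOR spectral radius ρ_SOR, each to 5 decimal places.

ω* = 1.91412, ρ_SOR = 0.91412

B_J for the 69×69 system has eigenvalues cos(kπ/70); ρ_J = cos(π/70) = 0.99899.
√(1 − cos²(π/70)) = sin(π/70) ≈ 0.044865.
ω* = 2/(1+0.044865) = 1.91412
ρ_SOR = ω* − 1 ≈ 0.91412.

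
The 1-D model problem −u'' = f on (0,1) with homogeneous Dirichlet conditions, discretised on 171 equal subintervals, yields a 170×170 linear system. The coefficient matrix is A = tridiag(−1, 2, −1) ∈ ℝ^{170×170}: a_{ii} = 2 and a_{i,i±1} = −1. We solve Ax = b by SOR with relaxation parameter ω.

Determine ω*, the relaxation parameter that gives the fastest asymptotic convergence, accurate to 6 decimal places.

ω* = 1.963921

ρ_J = max_k |cos(kπ/171)| = cos(π/171) = 0.999831
root = sin(π/171) = 0.0183709  (since 1−cos² = sin²).
ω* = 2 / (1 + 0.0183709) = 2 / 1.0183709 ≈ 1.963921.
At ω = 1.963921 every |λ(B_ω)| = ω−1, so ρ_SOR = 0.963921.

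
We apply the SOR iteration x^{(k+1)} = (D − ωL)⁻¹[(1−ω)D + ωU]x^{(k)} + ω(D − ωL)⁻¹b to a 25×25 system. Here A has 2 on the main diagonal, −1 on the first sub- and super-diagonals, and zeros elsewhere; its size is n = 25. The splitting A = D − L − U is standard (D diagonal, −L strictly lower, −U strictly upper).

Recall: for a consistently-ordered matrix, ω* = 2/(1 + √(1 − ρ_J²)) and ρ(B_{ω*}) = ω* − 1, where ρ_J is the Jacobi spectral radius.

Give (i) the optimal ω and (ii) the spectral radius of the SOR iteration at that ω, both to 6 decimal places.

ω* = 1.784859, ρ_SOR = 0.784859

spectrum of D⁻¹(L+U) = {cos(kπ/26) : 1≤k≤25}; ρ_J = cos(π/26) = 0.992709.
√(1 − cos²(π/26)) = sin(π/26) ≈ 0.1205367.
Then 2/(1+√(1−ρ_J²)) = 2/(1+0.1205367); ω* = 2/1.1205367 = 1.784859.
ρ(B_{ω*}) = ω*−1 = 0.784859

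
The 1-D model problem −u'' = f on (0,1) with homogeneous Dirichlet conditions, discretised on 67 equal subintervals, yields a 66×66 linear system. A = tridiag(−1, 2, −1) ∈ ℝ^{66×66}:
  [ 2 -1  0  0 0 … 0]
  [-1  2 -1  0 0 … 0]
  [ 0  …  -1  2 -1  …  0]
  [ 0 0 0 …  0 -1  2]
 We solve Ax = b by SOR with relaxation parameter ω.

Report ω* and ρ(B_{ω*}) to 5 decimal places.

n=66: λ(B_J) = 1 − λ(A)/2 = cos(kπ/67); k=1 gives ρ_J = 0.99890.
√(1−ρ_J²) simplifies to sin(π/67) = 0.046872.
ω* = 2 / (1 + 0.046872) = 2 / 1.046872 ≈ 1.91045.
and ρ(B_{ω*}) = 1.91045 − 1 = 0.91045.

ω* = 1.91045, ρ_SOR = 0.91045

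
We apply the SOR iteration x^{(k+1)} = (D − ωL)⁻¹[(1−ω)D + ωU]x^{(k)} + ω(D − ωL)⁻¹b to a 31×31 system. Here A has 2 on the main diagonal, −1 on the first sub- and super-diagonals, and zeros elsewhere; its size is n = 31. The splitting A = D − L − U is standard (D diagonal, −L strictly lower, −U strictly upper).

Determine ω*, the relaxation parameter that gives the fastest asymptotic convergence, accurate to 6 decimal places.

ω* = 1.821465

With n=31, ρ(Jacobi) = cos(π/32) = 0.995185.
√(1−ρ_J²) = |sin(π/32)| = 0.0980171
[ω*] 2 ÷ (1 + 0.0980171) = 2 ÷ 1.0980171 = 1.821465.
ρ_SOR = ω* − 1 = 1.821465 − 1 = 0.821465.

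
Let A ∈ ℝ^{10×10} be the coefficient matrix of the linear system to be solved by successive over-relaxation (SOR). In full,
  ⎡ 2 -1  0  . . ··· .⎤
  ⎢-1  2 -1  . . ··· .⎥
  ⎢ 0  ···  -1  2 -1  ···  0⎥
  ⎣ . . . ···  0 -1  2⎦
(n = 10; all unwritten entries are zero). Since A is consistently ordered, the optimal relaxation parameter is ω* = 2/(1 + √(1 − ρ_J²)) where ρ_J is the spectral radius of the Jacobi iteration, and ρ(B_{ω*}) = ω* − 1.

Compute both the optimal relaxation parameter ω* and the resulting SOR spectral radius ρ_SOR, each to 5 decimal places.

ω* = 1.56039, ρ_SOR = 0.56039

B_J for the 10×10 system has eigenvalues cos(kπ/11); ρ_J = cos(π/11) = 0.95949.
√(1−ρ_J²) = |sin(π/11)| = 0.281733
So ω* = 2/1.281733 = 1.56039 (Young).
At ω = 1.56039 every |λ(B_ω)| = ω−1, so ρ_SOR = 0.56039.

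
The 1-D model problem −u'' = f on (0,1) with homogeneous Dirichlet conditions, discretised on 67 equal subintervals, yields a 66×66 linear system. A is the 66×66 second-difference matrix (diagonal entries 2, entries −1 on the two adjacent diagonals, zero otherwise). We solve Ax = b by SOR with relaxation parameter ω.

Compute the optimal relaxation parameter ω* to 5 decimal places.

ω* = 1.91045

B_J for the 66×66 system has eigenvalues cos(kπ/67); ρ_J = cos(π/67) = 0.99890.
√(1 − cos²(π/67)) = sin(π/67) ≈ 0.046872.
ω* = 2/(1+0.046872) = 1.91045
and ρ(B_{ω*}) = 1.91045 − 1 = 0.91045.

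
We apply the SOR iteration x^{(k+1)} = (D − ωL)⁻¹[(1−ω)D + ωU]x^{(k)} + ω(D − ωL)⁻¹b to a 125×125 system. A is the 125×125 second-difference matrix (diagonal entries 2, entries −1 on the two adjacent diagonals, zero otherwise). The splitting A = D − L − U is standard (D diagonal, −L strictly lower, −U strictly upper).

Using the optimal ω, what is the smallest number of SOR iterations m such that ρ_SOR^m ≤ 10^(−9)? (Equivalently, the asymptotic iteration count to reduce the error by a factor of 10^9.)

m = 416

n=125: λ(B_J) = 1 − λ(A)/2 = cos(kπ/126); k=1 gives ρ_J = 0.9996892.
√(1−ρ_J²) = |sin(π/126)| = 0.0249307
[ω*] 2 ÷ (1 + 0.0249307) = 2 ÷ 1.0249307 = 1.9513514.
ρ_SOR = ω* − 1 ≈ 0.9513514.
m ≥ 9·ln10 / (−ln 0.9513514) = 415.531; smallest integer m = 416.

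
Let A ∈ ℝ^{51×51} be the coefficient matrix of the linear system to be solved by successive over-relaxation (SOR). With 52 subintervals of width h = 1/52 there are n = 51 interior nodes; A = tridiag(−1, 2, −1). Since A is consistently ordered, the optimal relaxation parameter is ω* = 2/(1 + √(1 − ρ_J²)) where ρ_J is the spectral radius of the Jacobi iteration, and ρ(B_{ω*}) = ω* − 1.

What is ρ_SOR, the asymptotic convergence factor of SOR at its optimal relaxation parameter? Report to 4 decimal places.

ρ_J = max_k |cos(kπ/52)| = cos(π/52) = 0.9982
1 − cos²(π/52) = sin²(π/52) ⇒ √(1−ρ_J²) = sin(π/52) = 0.06038.
So ω* = 2/1.06038 = 1.8861 (Young).
and ρ(B_{ω*}) = 1.8861 − 1 = 0.8861.

ρ_SOR = 0.8861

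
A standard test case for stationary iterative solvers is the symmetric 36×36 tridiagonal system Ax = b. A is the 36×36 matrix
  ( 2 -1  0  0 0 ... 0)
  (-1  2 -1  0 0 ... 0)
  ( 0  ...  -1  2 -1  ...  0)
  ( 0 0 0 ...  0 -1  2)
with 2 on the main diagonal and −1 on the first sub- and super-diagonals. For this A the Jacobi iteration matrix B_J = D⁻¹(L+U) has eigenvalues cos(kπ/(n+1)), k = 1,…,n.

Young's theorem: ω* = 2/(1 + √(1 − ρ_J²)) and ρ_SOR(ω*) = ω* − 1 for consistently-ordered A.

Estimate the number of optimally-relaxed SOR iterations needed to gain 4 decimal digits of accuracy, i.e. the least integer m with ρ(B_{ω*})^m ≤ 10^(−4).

½·tridiag(1,0,1) at n=36: λ_k = cos(kπ/37); max |λ| at k=1 ⇒ ρ_J = cos(π/37) ≈ 0.9963975.
√(1−ρ_J²) = |sin(π/37)| = 0.0848059
[ω*] 2 ÷ (1 + 0.0848059) = 2 ÷ 1.0848059 = 1.8436478.
and ρ(B_{ω*}) = 1.8436478 − 1 = 0.8436478.
(0.8436478)^m ≤ 10^{−4}  ⇒  m·ln(0.8436478) ≤ −4·ln10  ⇒  m ≥ 54.172  ⇒  m = 55

m = 55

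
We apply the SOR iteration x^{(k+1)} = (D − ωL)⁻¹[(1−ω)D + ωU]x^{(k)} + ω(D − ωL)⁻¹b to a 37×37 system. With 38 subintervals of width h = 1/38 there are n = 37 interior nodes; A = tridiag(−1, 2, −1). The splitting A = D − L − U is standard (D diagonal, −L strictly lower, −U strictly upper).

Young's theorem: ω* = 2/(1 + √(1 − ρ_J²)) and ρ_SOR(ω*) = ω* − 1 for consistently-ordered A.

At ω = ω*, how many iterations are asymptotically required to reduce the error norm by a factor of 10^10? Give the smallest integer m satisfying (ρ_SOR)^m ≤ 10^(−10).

[ρ_J] n=37: ρ(B_J) = cos(π/(n+1)) = cos(π/38) = 0.9965845.
1 − cos²(π/38) = sin²(π/38) ⇒ √(1−ρ_J²) = sin(π/38) = 0.0825793.
ω* = 2/(1 + 0.0825793) = 2/1.0825793 = 1.8474397.
At ω = 1.8474397 every |λ(B_ω)| = ω−1, so ρ_SOR = 0.8474397.
Need (0.8474397)^m ≤ 10^(−10): m ≥ 10·ln10/|ln 0.8474397| = 23.0259/0.165536 = 139.099 ⇒ m = 140.

m = 140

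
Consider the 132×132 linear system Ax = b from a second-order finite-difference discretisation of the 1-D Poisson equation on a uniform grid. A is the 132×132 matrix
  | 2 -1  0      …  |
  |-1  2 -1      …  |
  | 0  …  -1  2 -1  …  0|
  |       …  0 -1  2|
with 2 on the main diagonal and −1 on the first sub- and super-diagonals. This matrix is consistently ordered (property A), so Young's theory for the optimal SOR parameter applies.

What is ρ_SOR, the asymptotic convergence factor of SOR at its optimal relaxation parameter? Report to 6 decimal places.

ρ_J = max_k |cos(kπ/133)| = cos(π/133) = 0.999721
√(1−ρ_J²) simplifies to sin(π/133) = 0.0236188.
ω* = 2 / (1 + 0.0236188) = 2 / 1.0236188 ≈ 1.953852.
[ρ_SOR] ω* − 1 = 0.953852.

ρ_SOR = 0.953852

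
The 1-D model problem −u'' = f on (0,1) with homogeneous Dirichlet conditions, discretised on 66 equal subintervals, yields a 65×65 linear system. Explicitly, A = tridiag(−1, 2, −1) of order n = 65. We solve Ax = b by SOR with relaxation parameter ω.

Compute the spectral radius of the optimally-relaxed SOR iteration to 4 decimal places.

ρ_SOR = 0.9092

B_J for the 65×65 system has eigenvalues cos(kπ/66); ρ_J = cos(π/66) = 0.9989.
root = sin(π/66) = 0.04758  (since 1−cos² = sin²).
ω* = 2/(1+0.04758) = 1.9092
ρ(B_{ω*}) = ω*−1 = 0.9092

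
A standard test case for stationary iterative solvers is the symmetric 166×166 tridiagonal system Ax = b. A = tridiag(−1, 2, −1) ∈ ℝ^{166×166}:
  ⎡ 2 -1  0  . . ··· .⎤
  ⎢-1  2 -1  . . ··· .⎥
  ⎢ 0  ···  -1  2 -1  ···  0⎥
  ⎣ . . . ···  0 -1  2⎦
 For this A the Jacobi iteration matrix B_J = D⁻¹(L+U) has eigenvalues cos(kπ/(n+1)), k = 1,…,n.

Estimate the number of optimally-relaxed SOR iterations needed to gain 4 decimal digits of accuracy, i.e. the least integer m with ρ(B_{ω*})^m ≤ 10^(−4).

[ρ_J] n=166: ρ(B_J) = cos(π/(n+1)) = cos(π/167) = 0.9998231.
√(1 − cos²(π/167)) = sin(π/167) ≈ 0.0188108.
So ω* = 2/1.0188108 = 1.9630730 (Young).
and ρ(B_{ω*}) = 1.9630730 − 1 = 0.9630730.
4·ln10 = 9.21034; −ln(0.9630730) = 0.0376261; m = ⌈9.21034/0.0376261⌉ = ⌈244.786⌉ = 245.

m = 245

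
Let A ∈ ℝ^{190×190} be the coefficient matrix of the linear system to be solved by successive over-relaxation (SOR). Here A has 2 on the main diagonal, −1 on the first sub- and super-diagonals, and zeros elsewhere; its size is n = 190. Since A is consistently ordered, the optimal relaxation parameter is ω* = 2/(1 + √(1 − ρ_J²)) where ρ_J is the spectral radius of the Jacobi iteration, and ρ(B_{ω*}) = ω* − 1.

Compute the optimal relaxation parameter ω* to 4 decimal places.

½·tridiag(1,0,1) at n=190: λ_k = cos(kπ/191); max |λ| at k=1 ⇒ ρ_J = cos(π/191) ≈ 0.9999.
√(1−ρ_J²) simplifies to sin(π/191) = 0.01645.
[ω*] 2 ÷ (1 + 0.01645) = 2 ÷ 1.01645 = 1.9676.
ρ_SOR = ω* − 1 = 1.9676 − 1 = 0.9676.

ω* = 1.9676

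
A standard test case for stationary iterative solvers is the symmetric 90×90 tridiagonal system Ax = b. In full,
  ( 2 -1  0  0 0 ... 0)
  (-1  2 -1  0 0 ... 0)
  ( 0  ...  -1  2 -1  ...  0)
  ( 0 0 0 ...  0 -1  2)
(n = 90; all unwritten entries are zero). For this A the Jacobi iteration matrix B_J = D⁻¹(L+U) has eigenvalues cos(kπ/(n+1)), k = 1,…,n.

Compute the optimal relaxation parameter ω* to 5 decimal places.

n=90: λ(B_J) = 1 − λ(A)/2 = cos(kπ/91); k=1 gives ρ_J = 0.99940.
1 − cos²(π/91) = sin²(π/91) ⇒ √(1−ρ_J²) = sin(π/91) = 0.034516.
[ω*] 2 ÷ (1 + 0.034516) = 2 ÷ 1.034516 = 1.93327.
ρ_SOR = ω* − 1 = 1.93327 − 1 = 0.93327.

ω* = 1.93327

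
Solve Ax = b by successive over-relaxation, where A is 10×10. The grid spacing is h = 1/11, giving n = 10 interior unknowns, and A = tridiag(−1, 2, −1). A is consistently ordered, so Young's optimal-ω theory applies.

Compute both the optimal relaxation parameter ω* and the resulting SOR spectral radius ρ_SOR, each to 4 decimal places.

spectrum of D⁻¹(L+U) = {cos(kπ/11) : 1≤k≤10}; ρ_J = cos(π/11) = 0.9595.
1 − cos²(π/11) = sin²(π/11) ⇒ √(1−ρ_J²) = sin(π/11) = 0.28173.
So ω* = 2/1.28173 = 1.5604 (Young).
Hence ρ(B_{ω*}) = 1.5604 − 1 = 0.5604.

ω* = 1.5604, ρ_SOR = 0.5604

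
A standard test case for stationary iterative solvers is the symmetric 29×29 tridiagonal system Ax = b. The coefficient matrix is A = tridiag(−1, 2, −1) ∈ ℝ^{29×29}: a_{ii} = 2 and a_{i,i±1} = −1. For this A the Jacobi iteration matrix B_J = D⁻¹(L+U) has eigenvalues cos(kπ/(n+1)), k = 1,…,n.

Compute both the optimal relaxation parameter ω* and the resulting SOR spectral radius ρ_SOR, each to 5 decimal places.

B_J for the 29×29 system has eigenvalues cos(kπ/30); ρ_J = cos(π/30) = 0.99452.
√(1−ρ_J²) = |sin(π/30)| = 0.104528
[ω*] 2 ÷ (1 + 0.104528) = 2 ÷ 1.104528 = 1.81073.
ρ_SOR = ω* − 1 = 1.81073 − 1 = 0.81073.

ω* = 1.81073, ρ_SOR = 0.81073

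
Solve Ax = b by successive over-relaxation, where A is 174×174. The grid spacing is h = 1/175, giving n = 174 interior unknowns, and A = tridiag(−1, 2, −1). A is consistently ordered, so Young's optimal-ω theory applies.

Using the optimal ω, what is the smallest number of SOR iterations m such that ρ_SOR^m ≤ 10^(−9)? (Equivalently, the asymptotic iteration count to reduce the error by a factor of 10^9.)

m = 578

spectrum of D⁻¹(L+U) = {cos(kπ/175) : 1≤k≤174}; ρ_J = cos(π/175) = 0.9998389.
√(1−ρ_J²) simplifies to sin(π/175) = 0.0179510.
So ω* = 2/1.0179510 = 1.9647311 (Young).
At ω = 1.9647311 every |λ(B_ω)| = ω−1, so ρ_SOR = 0.9647311.
(0.9647311)^m ≤ 10^{−9}  ⇒  m·ln(0.9647311) ≤ −9·ln10  ⇒  m ≥ 577.156  ⇒  m = 578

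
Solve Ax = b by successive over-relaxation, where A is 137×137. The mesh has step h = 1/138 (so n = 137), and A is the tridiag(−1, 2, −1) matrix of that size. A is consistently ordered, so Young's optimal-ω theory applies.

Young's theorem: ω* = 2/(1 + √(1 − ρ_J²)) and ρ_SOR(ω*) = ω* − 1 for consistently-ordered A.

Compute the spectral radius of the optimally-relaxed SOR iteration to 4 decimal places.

ρ_SOR = 0.9555

spectrum of D⁻¹(L+U) = {cos(kπ/138) : 1≤k≤137}; ρ_J = cos(π/138) = 0.9997.
root = sin(π/138) = 0.02276  (since 1−cos² = sin²).
So ω* = 2/1.02276 = 1.9555 (Young).
Hence ρ(B_{ω*}) = 1.9555 − 1 = 0.9555.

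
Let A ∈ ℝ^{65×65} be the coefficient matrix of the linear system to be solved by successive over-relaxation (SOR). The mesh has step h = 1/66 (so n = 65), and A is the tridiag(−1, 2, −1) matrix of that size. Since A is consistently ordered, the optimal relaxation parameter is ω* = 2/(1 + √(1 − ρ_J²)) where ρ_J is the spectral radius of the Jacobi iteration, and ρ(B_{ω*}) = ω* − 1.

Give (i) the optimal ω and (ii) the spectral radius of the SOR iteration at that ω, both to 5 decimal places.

ρ_J = max_k |cos(kπ/66)| = cos(π/66) = 0.99887
1 − cos²(π/66) = sin²(π/66) ⇒ √(1−ρ_J²) = sin(π/66) = 0.047582.
ω* = 2/(1+0.047582) = 1.90916
ρ(B_{ω*}) = ω*−1 = 0.90916

ω* = 1.90916, ρ_SOR = 0.90916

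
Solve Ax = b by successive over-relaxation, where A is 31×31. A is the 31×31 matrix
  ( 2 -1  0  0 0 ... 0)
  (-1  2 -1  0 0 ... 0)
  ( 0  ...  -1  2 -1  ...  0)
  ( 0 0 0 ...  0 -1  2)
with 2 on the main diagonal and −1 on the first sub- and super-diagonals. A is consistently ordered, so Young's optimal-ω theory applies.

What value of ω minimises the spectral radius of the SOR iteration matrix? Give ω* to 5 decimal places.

ω* = 1.82147

ρ_J = max_k |cos(kπ/32)| = cos(π/32) = 0.99518
root = sin(π/32) = 0.098017  (since 1−cos² = sin²).
[ω*] 2 ÷ (1 + 0.098017) = 2 ÷ 1.098017 = 1.82147.
ρ_SOR = ω* − 1 = 1.82147 − 1 = 0.82147.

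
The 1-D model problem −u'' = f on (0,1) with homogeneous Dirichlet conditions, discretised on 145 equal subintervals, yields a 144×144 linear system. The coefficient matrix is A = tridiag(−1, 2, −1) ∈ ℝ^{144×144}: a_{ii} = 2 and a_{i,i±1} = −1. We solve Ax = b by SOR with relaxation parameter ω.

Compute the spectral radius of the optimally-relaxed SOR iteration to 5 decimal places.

ρ_SOR = 0.95759

ρ_J = max_k |cos(kπ/145)| = cos(π/145) = 0.99977
1 − cos²(π/145) = sin²(π/145) ⇒ √(1−ρ_J²) = sin(π/145) = 0.021664.
ω* = 2/(1 + 0.021664) = 2/1.021664 = 1.95759.
ρ_SOR = ω* − 1 = 1.95759 − 1 = 0.95759.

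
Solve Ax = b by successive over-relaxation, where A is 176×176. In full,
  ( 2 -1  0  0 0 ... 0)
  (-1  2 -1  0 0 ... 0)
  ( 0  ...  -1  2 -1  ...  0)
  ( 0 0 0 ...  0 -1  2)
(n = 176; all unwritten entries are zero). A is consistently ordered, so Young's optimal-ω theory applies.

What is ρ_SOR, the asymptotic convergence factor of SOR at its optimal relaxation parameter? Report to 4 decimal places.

With n=176, ρ(Jacobi) = cos(π/177) = 0.9998.
√(1 − cos²(π/177)) = sin(π/177) ≈ 0.01775.
Then 2/(1+√(1−ρ_J²)) = 2/(1+0.01775); ω* = 2/1.01775 = 1.9651.
[ρ_SOR] ω* − 1 = 0.9651.

ρ_SOR = 0.9651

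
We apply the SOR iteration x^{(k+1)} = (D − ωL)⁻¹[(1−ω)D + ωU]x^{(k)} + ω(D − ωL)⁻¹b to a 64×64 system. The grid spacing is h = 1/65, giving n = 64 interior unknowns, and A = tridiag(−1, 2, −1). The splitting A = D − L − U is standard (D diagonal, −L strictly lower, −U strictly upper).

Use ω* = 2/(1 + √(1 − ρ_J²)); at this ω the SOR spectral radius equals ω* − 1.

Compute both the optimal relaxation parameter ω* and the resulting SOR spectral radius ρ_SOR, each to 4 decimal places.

n=64: λ(B_J) = 1 − λ(A)/2 = cos(kπ/65); k=1 gives ρ_J = 0.9988.
1 − cos²(π/65) = sin²(π/65) ⇒ √(1−ρ_J²) = sin(π/65) = 0.04831.
[ω*] 2 ÷ (1 + 0.04831) = 2 ÷ 1.04831 = 1.9078.
ρ(B_{ω*}) = ω*−1 = 0.9078

ω* = 1.9078, ρ_SOR = 0.9078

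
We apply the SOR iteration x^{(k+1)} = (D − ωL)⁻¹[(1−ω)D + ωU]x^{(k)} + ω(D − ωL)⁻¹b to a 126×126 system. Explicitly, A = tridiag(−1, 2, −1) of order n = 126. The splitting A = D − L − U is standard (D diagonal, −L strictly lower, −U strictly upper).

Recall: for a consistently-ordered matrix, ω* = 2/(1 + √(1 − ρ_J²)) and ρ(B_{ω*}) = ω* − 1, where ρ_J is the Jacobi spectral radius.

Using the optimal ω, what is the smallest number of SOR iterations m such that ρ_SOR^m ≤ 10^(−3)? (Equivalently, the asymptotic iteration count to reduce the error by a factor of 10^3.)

m = 140

With n=126, ρ(Jacobi) = cos(π/127) = 0.9996941.
root = sin(π/127) = 0.0247344  (since 1−cos² = sin²).
Then 2/(1+√(1−ρ_J²)) = 2/(1+0.0247344); ω* = 2/1.0247344 = 1.9517252.
ρ_SOR = ω* − 1 ≈ 0.9517252.
m ≥ 3·ln10 / (−ln 0.9517252) = 139.610; smallest integer m = 140.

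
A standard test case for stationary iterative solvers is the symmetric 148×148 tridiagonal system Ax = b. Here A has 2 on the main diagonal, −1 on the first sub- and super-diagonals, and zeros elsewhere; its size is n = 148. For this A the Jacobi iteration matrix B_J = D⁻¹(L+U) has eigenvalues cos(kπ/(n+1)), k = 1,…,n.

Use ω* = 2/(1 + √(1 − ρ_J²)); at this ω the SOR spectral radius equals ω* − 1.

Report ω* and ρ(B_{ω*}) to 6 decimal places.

ρ_J = max_k |cos(kπ/149)| = cos(π/149) = 0.999778
root = sin(π/149) = 0.0210830  (since 1−cos² = sin²).
ω* = 2/(1+0.0210830) = 1.958705
and ρ(B_{ω*}) = 1.958705 − 1 = 0.958705.

ω* = 1.958705, ρ_SOR = 0.958705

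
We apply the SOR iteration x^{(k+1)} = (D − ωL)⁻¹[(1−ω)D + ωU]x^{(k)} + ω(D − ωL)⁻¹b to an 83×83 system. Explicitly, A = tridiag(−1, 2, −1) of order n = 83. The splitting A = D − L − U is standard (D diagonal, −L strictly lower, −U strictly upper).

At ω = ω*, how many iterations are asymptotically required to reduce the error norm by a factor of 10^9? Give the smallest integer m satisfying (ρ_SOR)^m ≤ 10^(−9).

m = 277

ρ_J = max_k |cos(kπ/84)| = cos(π/84) = 0.9993007
√(1−ρ_J²) simplifies to sin(π/84) = 0.0373912.
ω* = 2/(1 + 0.0373912) = 2/1.0373912 = 1.9279130.
At ω = 1.9279130 every |λ(B_ω)| = ω−1, so ρ_SOR = 0.9279130.
(0.9279130)^m ≤ 10^{−9}  ⇒  m·ln(0.9279130) ≤ −9·ln10  ⇒  m ≥ 276.985  ⇒  m = 277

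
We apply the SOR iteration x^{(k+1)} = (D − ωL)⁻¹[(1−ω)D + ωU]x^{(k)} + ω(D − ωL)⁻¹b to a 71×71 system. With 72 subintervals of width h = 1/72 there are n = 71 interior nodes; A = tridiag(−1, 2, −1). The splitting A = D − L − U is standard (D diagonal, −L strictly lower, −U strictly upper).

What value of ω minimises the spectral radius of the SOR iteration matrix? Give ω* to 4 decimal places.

With n=71, ρ(Jacobi) = cos(π/72) = 0.9990.
root = sin(π/72) = 0.04362  (since 1−cos² = sin²).
ω* = 2/(1+0.04362) = 1.9164
and ρ(B_{ω*}) = 1.9164 − 1 = 0.9164.

ω* = 1.9164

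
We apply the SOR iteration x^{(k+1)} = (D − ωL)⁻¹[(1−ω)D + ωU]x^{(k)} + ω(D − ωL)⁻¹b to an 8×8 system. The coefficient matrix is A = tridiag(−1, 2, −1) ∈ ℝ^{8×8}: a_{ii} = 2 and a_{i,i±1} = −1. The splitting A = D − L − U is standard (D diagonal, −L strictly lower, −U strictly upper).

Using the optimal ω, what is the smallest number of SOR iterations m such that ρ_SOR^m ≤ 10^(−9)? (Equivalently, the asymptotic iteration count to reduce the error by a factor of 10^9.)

m = 30

n=8: λ(B_J) = 1 − λ(A)/2 = cos(kπ/9); k=1 gives ρ_J = 0.9396926.
√(1−ρ_J²) = |sin(π/9)| = 0.3420201
So ω* = 2/1.3420201 = 1.4902906 (Young).
ρ(B_{ω*}) = ω*−1 = 0.4902906
ρ_SOR^m ≤ 10^(−9) ⇔ m ≥ 9·ln10/(−ln 0.4902906) = 20.7233/0.712757 = 29.075; m = ⌈29.075⌉ = 30.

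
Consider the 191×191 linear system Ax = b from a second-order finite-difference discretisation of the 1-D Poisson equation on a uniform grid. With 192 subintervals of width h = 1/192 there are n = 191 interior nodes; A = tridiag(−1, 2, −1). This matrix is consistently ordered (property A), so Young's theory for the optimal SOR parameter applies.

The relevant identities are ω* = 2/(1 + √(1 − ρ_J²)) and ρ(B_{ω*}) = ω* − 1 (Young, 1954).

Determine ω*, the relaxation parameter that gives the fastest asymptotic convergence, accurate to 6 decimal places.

ρ_J = max_k |cos(kπ/192)| = cos(π/192) = 0.999866
root = sin(π/192) = 0.0163617  (since 1−cos² = sin²).
ω* = 2 / (1 + 0.0163617) = 2 / 1.0163617 ≈ 1.967803.
ρ_SOR = ω* − 1 ≈ 0.967803.

ω* = 1.967803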